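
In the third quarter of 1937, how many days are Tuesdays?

July 1, 1937 is a Thursday.
The range spans 92 days (inclusive of both endpoints).
92 = 7 × 13 + 1, so there are 13 full weeks plus 1 extra day.
Each full week contributes one Tuesday: 13 so far.
The 1 extra day is Thursday — none qualify.
Total: 13 + 0 = 13.

13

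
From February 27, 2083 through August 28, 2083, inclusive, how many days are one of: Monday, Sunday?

52

February 27, 2083 is a Saturday.
From February 27, 2083 to August 28, 2083 is 183 days inclusive.
183 = 7 × 26 + 1, so there are 26 full weeks plus 1 extra day.
Each full week contributes 2 days from the set (Mon, Sun): 26 × 2 = 52.
The 1 extra day is Sat — none qualify.
Total: 52 + 0 = 52.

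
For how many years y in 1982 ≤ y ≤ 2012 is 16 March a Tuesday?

Day of week of March 16 in each year:
1982: Tue ✓, 1983: Wed, 1984: Fri, 1985: Sat, 1986: Sun, 1987: Mon, 1988: Wed, 1989: Thu, 1990: Fri, 1991: Sat, 1992: Mon, 1993: Tue ✓, 1994: Wed, 1995: Thu, 1996: Sat, 1997: Sun, 1998: Mon, 1999: Tue ✓, 2000: Thu, 2001: Fri, 2002: Sat, 2003: Sun, 2004: Tue ✓, 2005: Wed, 2006: Thu, 2007: Fri, 2008: Sun, 2009: Mon, 2010: Tue ✓, 2011: Wed, 2012: Fri
Tuesdays: 1982, 1993, 1999, 2004, 2010.

5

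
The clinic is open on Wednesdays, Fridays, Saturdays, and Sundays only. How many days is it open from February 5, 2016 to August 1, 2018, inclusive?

February 5, 2016 is a Friday.
The range spans 909 days (inclusive of both endpoints).
909 = 7 × 129 + 6, so there are 129 full weeks plus 6 extra days.
Each full week contributes 4 days from the set (Wed, Fri, Sat, Sun): 129 × 4 = 516.
The 6 extra days are Fri, Sat, Sun, Mon, Tue, Wed — 4 of them qualify.
Total: 516 + 4 = 520.

520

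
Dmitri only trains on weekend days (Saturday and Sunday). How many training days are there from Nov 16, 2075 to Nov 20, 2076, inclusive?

106

Nov 16, 2075 is a Saturday.
The range spans 371 days (inclusive of both endpoints).
371 = 7 × 53, so the span is exactly 53 full weeks.
Each full week contributes 2 weekend days (Sat, Sun): 53 × 2 = 106.
Total: 106.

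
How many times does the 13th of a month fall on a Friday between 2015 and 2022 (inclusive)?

Friday-the-13ths by year:
2015: Feb, Mar, Nov
2016: May
2017: Jan, Oct
2018: Apr, Jul
2019: Sep, Dec
2020: Mar, Nov
2021: Aug
2022: May

14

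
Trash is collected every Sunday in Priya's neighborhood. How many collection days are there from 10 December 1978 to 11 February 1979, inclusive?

10 December 1978 is a Sunday.
The range spans 64 days (inclusive of both endpoints).
64 = 7 × 9 + 1, so there are 9 full weeks plus 1 extra day.
Each full week contributes one Sunday: 9 so far.
The 1 extra day is Sunday — 1 of them qualifies.
Total: 9 + 1 = 10.

10 Sundays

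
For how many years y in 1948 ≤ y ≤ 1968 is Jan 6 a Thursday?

Day of week of January 6 in each year:
1948: Tue, 1949: Thu ✓, 1950: Fri, 1951: Sat, 1952: Sun, 1953: Tue, 1954: Wed, 1955: Thu ✓, 1956: Fri, 1957: Sun, 1958: Mon, 1959: Tue, 1960: Wed, 1961: Fri, 1962: Sat, 1963: Sun, 1964: Mon, 1965: Wed, 1966: Thu ✓, 1967: Fri, 1968: Sat
Thursdays: 1949, 1955, 1966.

3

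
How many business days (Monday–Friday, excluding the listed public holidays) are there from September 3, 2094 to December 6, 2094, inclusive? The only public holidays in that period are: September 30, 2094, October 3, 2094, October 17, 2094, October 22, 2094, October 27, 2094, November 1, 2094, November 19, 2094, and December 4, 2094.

September 3, 2094 is a Friday.
That's 95 days from start to end, counting both.
95 = 7 × 13 + 4, so there are 13 full weeks plus 4 extra days.
Each full week contributes 5 weekdays (Mon–Fri): 13 × 5 = 65.
The 4 extra days are Fri, Sat, Sun, Mon — 2 of them qualify.
Total: 65 + 2 = 67.
Holidays: September 30, 2094 (Thu); October 3, 2094 (Sun); October 17, 2094 (Sun); October 22, 2094 (Fri); October 27, 2094 (Wed); November 1, 2094 (Mon); November 19, 2094 (Fri); December 4, 2094 (Sat).
5 of the 8 holidays fall on weekdays; the rest are weekends and were already excluded.
Business days: 67 − 5 = 62.

62 business days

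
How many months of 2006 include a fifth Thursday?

4

A month has five Thursdays exactly when Thursday falls within its first (length − 28) days.
Jan: 31 days, starts Sun → 5 of Sun, Mon, Tue
Feb: 28 days, starts Wed → 5 of (none)
Mar: 31 days, starts Wed → 5 of Wed, Thu, Fri ✓
Apr: 30 days, starts Sat → 5 of Sat, Sun
May: 31 days, starts Mon → 5 of Mon, Tue, Wed
Jun: 30 days, starts Thu → 5 of Thu, Fri ✓
Jul: 31 days, starts Sat → 5 of Sat, Sun, Mon
Aug: 31 days, starts Tue → 5 of Tue, Wed, Thu ✓
Sep: 30 days, starts Fri → 5 of Fri, Sat
Oct: 31 days, starts Sun → 5 of Sun, Mon, Tue
Nov: 30 days, starts Wed → 5 of Wed, Thu ✓
Dec: 31 days, starts Fri → 5 of Fri, Sat, Sun
Months with five Thursdays: Mar, Jun, Aug, Nov.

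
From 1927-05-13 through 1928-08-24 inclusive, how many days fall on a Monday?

67 Mondays

1927-05-13 is a Friday.
From 1927-05-13 to 1928-08-24 is 470 days inclusive.
470 = 7 × 67 + 1, so there are 67 full weeks plus 1 extra day.
Each full week contributes one Monday: 67 so far.
The 1 extra day is Fri — none qualify.
Total: 67 + 0 = 67.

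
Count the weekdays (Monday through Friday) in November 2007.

22 weekdays

2007-11-01 is a Thursday.
The range spans 30 days (inclusive of both endpoints).
30 = 7 × 4 + 2, so there are 4 full weeks plus 2 extra days.
Each full week contributes 5 weekdays (Mon–Fri): 4 × 5 = 20.
The 2 extra days are Thu, Fri — 2 of them qualify.
Total: 20 + 2 = 22.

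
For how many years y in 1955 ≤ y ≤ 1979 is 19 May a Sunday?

4

Day of week of May 19 in each year:
1955: Thu, 1956: Sat, 1957: Sun ✓, 1958: Mon, 1959: Tue, 1960: Thu, 1961: Fri, 1962: Sat, 1963: Sun ✓, 1964: Tue, 1965: Wed, 1966: Thu, 1967: Fri, 1968: Sun ✓, 1969: Mon, 1970: Tue, 1971: Wed, 1972: Fri, 1973: Sat, 1974: Sun ✓, 1975: Mon, 1976: Wed, 1977: Thu, 1978: Fri, 1979: Sat
Sundays: 1957, 1963, 1968, 1974.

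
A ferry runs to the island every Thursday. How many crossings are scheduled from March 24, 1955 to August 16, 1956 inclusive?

March 24, 1955 is a Thursday.
That's 512 days from start to end, counting both.
512 = 7 × 73 + 1, so there are 73 full weeks plus 1 extra day.
Each full week contributes one Thursday: 73 so far.
The 1 extra day is Thu — 1 of them qualifies.
Total: 73 + 1 = 74.

74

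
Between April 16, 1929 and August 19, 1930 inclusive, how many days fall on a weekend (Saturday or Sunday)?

April 16, 1929 is a Tuesday.
That's 491 days from start to end, counting both.
491 = 7 × 70 + 1, so there are 70 full weeks plus 1 extra day.
Each full week contributes 2 weekend days (Sat, Sun): 70 × 2 = 140.
The 1 extra day is Tuesday — none qualify.
Total: 140 + 0 = 140.

140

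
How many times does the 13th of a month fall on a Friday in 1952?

The 13th falls on a Friday when the month's 13th has weekday Fri.
Jan 13 is Sun; Feb 13 is Wed; Mar 13 is Thu; Apr 13 is Sun; May 13 is Tue; Jun 13 is Fri ✓; Jul 13 is Sun; Aug 13 is Wed; Sep 13 is Sat; Oct 13 is Mon; Nov 13 is Thu; Dec 13 is Sat.
Friday the 13ths: Jun.

1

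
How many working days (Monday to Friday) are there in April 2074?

21 weekdays

Apr 1, 2074 is a Sunday.
That's 30 days from start to end, counting both.
30 = 7 × 4 + 2, so there are 4 full weeks plus 2 extra days.
Each full week contributes 5 weekdays (Mon–Fri): 4 × 5 = 20.
The 2 extra days are Sun, Mon — 1 of them qualifies.
Total: 20 + 1 = 21.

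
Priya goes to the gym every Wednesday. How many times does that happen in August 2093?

Aug 1, 2093 is a Saturday.
The range spans 31 days (inclusive of both endpoints).
31 = 7 × 4 + 3, so there are 4 full weeks plus 3 extra days.
Each full week contributes one Wednesday: 4 so far.
The 3 extra days are Saturday, Sunday, Monday — none qualify.
Total: 4 + 0 = 4.

4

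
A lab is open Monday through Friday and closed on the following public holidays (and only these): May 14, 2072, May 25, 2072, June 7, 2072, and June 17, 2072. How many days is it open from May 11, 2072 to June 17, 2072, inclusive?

25

May 11, 2072 is a Wednesday.
The range spans 38 days (inclusive of both endpoints).
38 = 7 × 5 + 3, so there are 5 full weeks plus 3 extra days.
Each full week contributes 5 weekdays (Mon–Fri): 5 × 5 = 25.
The 3 extra days are Wednesday, Thursday, Friday — 3 of them qualify.
Total: 25 + 3 = 28.
Holidays: May 14, 2072 (Sat); May 25, 2072 (Wed); June 7, 2072 (Tue); June 17, 2072 (Fri).
3 of the 4 holidays fall on weekdays; the rest are weekends and were already excluded.
Business days: 28 − 3 = 25.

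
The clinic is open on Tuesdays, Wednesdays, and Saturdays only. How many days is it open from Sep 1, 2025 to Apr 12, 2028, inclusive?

Sep 1, 2025 is a Monday.
From Sep 1, 2025 to Apr 12, 2028 is 955 days inclusive.
955 = 7 × 136 + 3, so there are 136 full weeks plus 3 extra days.
Each full week contributes 3 days from the set (Tue, Wed, Sat): 136 × 3 = 408.
The 3 extra days are Monday, Tuesday, Wednesday — 2 of them qualify.
Total: 408 + 2 = 410.

410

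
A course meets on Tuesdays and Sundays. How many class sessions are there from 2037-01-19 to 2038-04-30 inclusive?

133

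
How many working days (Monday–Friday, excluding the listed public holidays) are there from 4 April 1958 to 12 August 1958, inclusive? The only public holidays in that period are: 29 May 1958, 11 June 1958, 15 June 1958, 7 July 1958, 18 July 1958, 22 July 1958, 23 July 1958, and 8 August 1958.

86 working days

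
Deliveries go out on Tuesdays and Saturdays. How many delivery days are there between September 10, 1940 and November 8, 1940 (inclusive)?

September 10, 1940 is a Tuesday.
From September 10, 1940 to November 8, 1940 is 60 days inclusive.
60 = 7 × 8 + 4, so there are 8 full weeks plus 4 extra days.
Each full week contributes 2 days from the set (Tue, Sat): 8 × 2 = 16.
The 4 extra days are Tuesday, Wednesday, Thursday, Friday — 1 of them qualifies.
Total: 16 + 1 = 17.

17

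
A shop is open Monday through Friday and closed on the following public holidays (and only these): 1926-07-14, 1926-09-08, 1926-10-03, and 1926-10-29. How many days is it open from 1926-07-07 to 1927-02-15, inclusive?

1926-07-07 is a Wednesday.
From 1926-07-07 to 1927-02-15 is 224 days inclusive.
224 = 7 × 32, so the span is exactly 32 full weeks.
Each full week contributes 5 weekdays (Mon–Fri): 32 × 5 = 160.
Holidays: 1926-07-14 (Wed); 1926-09-08 (Wed); 1926-10-03 (Sun); 1926-10-29 (Fri).
3 of the 4 holidays fall on weekdays; the rest are weekends and were already excluded.
Business days: 160 − 3 = 157.

157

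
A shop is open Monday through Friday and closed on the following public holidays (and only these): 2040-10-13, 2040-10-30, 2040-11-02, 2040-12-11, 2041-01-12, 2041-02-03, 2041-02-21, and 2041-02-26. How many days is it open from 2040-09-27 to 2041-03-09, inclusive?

112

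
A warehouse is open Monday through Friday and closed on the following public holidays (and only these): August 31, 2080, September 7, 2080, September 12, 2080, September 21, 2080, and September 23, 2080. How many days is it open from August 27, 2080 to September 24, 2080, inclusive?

19 working days

August 27, 2080 is a Tuesday.
From August 27, 2080 to September 24, 2080 is 29 days inclusive.
29 = 7 × 4 + 1, so there are 4 full weeks plus 1 extra day.
Each full week contributes 5 weekdays (Mon–Fri): 4 × 5 = 20.
The 1 extra day is Tue — 1 of them qualifies.
Total: 20 + 1 = 21.
Holidays: August 31, 2080 (Sat); September 7, 2080 (Sat); September 12, 2080 (Thu); September 21, 2080 (Sat); September 23, 2080 (Mon).
2 of the 5 holidays fall on weekdays; the rest are weekends and were already excluded.
Business days: 21 − 2 = 19.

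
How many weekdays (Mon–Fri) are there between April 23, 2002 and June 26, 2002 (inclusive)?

April 23, 2002 is a Tuesday.
That's 65 days from start to end, counting both.
65 = 7 × 9 + 2, so there are 9 full weeks plus 2 extra days.
Each full week contributes 5 weekdays (Mon–Fri): 9 × 5 = 45.
The 2 extra days are Tuesday, Wednesday — 2 of them qualify.
Total: 45 + 2 = 47.

47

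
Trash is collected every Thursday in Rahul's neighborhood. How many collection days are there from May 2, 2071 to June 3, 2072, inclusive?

57 Thursdays

May 2, 2071 is a Saturday.
That's 399 days from start to end, counting both.
399 = 7 × 57, so the span is exactly 57 full weeks.
Each full week contributes one Thursday: 57 so far.
Total: 57.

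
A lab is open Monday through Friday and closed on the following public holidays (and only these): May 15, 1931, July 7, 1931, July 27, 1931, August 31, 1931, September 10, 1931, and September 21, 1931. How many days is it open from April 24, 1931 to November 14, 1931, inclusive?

April 24, 1931 is a Friday.
That's 205 days from start to end, counting both.
205 = 7 × 29 + 2, so there are 29 full weeks plus 2 extra days.
Each full week contributes 5 weekdays (Mon–Fri): 29 × 5 = 145.
The 2 extra days are Friday, Saturday — 1 of them qualifies.
Total: 145 + 1 = 146.
Holidays: May 15, 1931 (Fri); July 7, 1931 (Tue); July 27, 1931 (Mon); August 31, 1931 (Mon); September 10, 1931 (Thu); September 21, 1931 (Mon).
All 6 holidays fall on weekdays, so subtract 6.
Business days: 146 − 6 = 140.

140 business days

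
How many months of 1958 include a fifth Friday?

A month has five Fridays exactly when Friday falls within its first (length − 28) days.
Jan: 31 days, starts Wed → 5 of Wed, Thu, Fri ✓
Feb: 28 days, starts Sat → 5 of (none)
Mar: 31 days, starts Sat → 5 of Sat, Sun, Mon
Apr: 30 days, starts Tue → 5 of Tue, Wed
May: 31 days, starts Thu → 5 of Thu, Fri, Sat ✓
Jun: 30 days, starts Sun → 5 of Sun, Mon
Jul: 31 days, starts Tue → 5 of Tue, Wed, Thu
Aug: 31 days, starts Fri → 5 of Fri, Sat, Sun ✓
Sep: 30 days, starts Mon → 5 of Mon, Tue
Oct: 31 days, starts Wed → 5 of Wed, Thu, Fri ✓
Nov: 30 days, starts Sat → 5 of Sat, Sun
Dec: 31 days, starts Mon → 5 of Mon, Tue, Wed
Months with five Fridays: Jan, May, Aug, Oct.

4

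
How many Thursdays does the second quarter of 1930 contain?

April 1, 1930 is a Tuesday.
The range spans 91 days (inclusive of both endpoints).
91 = 7 × 13, so the span is exactly 13 full weeks.
Each full week contributes one Thursday: 13 so far.
Total: 13.

13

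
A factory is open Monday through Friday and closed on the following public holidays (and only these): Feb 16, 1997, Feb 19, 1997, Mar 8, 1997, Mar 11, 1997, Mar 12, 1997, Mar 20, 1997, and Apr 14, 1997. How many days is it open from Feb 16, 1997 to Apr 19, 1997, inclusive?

Feb 16, 1997 is a Sunday.
The range spans 63 days (inclusive of both endpoints).
63 = 7 × 9, so the span is exactly 9 full weeks.
Each full week contributes 5 weekdays (Mon–Fri): 9 × 5 = 45.
Total: 45.
Holidays: Feb 16, 1997 (Sun); Feb 19, 1997 (Wed); Mar 8, 1997 (Sat); Mar 11, 1997 (Tue); Mar 12, 1997 (Wed); Mar 20, 1997 (Thu); Apr 14, 1997 (Mon).
5 of the 7 holidays fall on weekdays; the rest are weekends and were already excluded.
Business days: 45 − 5 = 40.

40 business days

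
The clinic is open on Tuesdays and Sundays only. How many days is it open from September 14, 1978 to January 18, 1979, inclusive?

36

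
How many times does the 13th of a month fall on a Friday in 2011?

The 13th falls on a Friday when the month's 13th has weekday Fri.
Jan 13 is Thu; Feb 13 is Sun; Mar 13 is Sun; Apr 13 is Wed; May 13 is Fri ✓; Jun 13 is Mon; Jul 13 is Wed; Aug 13 is Sat; Sep 13 is Tue; Oct 13 is Thu; Nov 13 is Sun; Dec 13 is Tue.
Friday the 13ths: May.

1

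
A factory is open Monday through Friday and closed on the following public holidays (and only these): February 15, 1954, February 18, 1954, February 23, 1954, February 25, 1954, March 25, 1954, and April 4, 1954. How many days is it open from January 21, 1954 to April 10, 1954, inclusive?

52

January 21, 1954 is a Thursday.
From January 21, 1954 to April 10, 1954 is 80 days inclusive.
80 = 7 × 11 + 3, so there are 11 full weeks plus 3 extra days.
Each full week contributes 5 weekdays (Mon–Fri): 11 × 5 = 55.
The 3 extra days are Thu, Fri, Sat — 2 of them qualify.
Total: 55 + 2 = 57.
Holidays: February 15, 1954 (Mon); February 18, 1954 (Thu); February 23, 1954 (Tue); February 25, 1954 (Thu); March 25, 1954 (Thu); April 4, 1954 (Sun).
5 of the 6 holidays fall on weekdays; the rest are weekends and were already excluded.
Business days: 57 − 5 = 52.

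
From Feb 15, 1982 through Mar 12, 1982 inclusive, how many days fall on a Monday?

Feb 15, 1982 is a Monday.
The range spans 26 days (inclusive of both endpoints).
26 = 7 × 3 + 5, so there are 3 full weeks plus 5 extra days.
Each full week contributes one Monday: 3 so far.
The 5 extra days are Mon, Tue, Wed, Thu, Fri — 1 of them qualifies.
Total: 3 + 1 = 4.

4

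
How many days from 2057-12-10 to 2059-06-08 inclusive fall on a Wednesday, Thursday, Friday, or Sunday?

312

2057-12-10 is a Monday.
The range spans 546 days (inclusive of both endpoints).
546 = 7 × 78, so the span is exactly 78 full weeks.
Each full week contributes 4 days from the set (Wed, Thu, Fri, Sun): 78 × 4 = 312.
Total: 312.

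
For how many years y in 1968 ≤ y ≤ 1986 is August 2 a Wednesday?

Day of week of August 2 in each year:
1968: Fri, 1969: Sat, 1970: Sun, 1971: Mon, 1972: Wed ✓, 1973: Thu, 1974: Fri, 1975: Sat, 1976: Mon, 1977: Tue, 1978: Wed ✓, 1979: Thu, 1980: Sat, 1981: Sun, 1982: Mon, 1983: Tue, 1984: Thu, 1985: Fri, 1986: Sat
Wednesdays: 1972, 1978.

2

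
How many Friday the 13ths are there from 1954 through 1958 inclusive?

8

Friday-the-13ths by year:
1954: Aug
1955: May
1956: Jan, Apr, Jul
1957: Sep, Dec
1958: Jun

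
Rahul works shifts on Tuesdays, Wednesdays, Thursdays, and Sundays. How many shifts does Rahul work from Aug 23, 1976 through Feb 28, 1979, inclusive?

526

Aug 23, 1976 is a Monday.
From Aug 23, 1976 to Feb 28, 1979 is 920 days inclusive.
920 = 7 × 131 + 3, so there are 131 full weeks plus 3 extra days.
Each full week contributes 4 days from the set (Tue, Wed, Thu, Sun): 131 × 4 = 524.
The 3 extra days are Monday, Tuesday, Wednesday — 2 of them qualify.
Total: 524 + 2 = 526.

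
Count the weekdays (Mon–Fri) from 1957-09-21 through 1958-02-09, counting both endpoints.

1957-09-21 is a Saturday.
That's 142 days from start to end, counting both.
142 = 7 × 20 + 2, so there are 20 full weeks plus 2 extra days.
Each full week contributes 5 weekdays (Mon–Fri): 20 × 5 = 100.
The 2 extra days are Saturday, Sunday — none qualify.
Total: 100 + 0 = 100.

100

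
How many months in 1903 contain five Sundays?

4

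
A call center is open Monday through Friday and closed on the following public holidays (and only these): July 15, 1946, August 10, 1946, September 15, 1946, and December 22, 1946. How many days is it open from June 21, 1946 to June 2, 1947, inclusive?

246 business days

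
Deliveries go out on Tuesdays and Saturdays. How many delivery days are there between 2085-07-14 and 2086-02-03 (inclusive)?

2085-07-14 is a Saturday.
That's 205 days from start to end, counting both.
205 = 7 × 29 + 2, so there are 29 full weeks plus 2 extra days.
Each full week contributes 2 days from the set (Tue, Sat): 29 × 2 = 58.
The 2 extra days are Saturday, Sunday — 1 of them qualifies.
Total: 58 + 1 = 59.

59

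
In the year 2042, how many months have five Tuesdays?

4

A month has five Tuesdays exactly when Tuesday falls within its first (length − 28) days.
Jan: 31 days, starts Wed → 5 of Wed, Thu, Fri
Feb: 28 days, starts Sat → 5 of (none)
Mar: 31 days, starts Sat → 5 of Sat, Sun, Mon
Apr: 30 days, starts Tue → 5 of Tue, Wed ✓
May: 31 days, starts Thu → 5 of Thu, Fri, Sat
Jun: 30 days, starts Sun → 5 of Sun, Mon
Jul: 31 days, starts Tue → 5 of Tue, Wed, Thu ✓
Aug: 31 days, starts Fri → 5 of Fri, Sat, Sun
Sep: 30 days, starts Mon → 5 of Mon, Tue ✓
Oct: 31 days, starts Wed → 5 of Wed, Thu, Fri
Nov: 30 days, starts Sat → 5 of Sat, Sun
Dec: 31 days, starts Mon → 5 of Mon, Tue, Wed ✓
Months with five Tuesdays: Apr, Jul, Sep, Dec.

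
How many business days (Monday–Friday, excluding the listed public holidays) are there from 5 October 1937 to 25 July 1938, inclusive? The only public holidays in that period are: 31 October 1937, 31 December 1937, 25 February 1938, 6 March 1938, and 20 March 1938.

208

5 October 1937 is a Tuesday.
That's 294 days from start to end, counting both.
294 = 7 × 42, so the span is exactly 42 full weeks.
Each full week contributes 5 weekdays (Mon–Fri): 42 × 5 = 210.
Holidays: 31 October 1937 (Sun); 31 December 1937 (Fri); 25 February 1938 (Fri); 6 March 1938 (Sun); 20 March 1938 (Sun).
2 of the 5 holidays fall on weekdays; the rest are weekends and were already excluded.
Business days: 210 − 2 = 208.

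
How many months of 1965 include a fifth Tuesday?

A month has five Tuesdays exactly when Tuesday falls within its first (length − 28) days.
Jan: 31 days, starts Fri → 5 of Fri, Sat, Sun
Feb: 28 days, starts Mon → 5 of (none)
Mar: 31 days, starts Mon → 5 of Mon, Tue, Wed ✓
Apr: 30 days, starts Thu → 5 of Thu, Fri
May: 31 days, starts Sat → 5 of Sat, Sun, Mon
Jun: 30 days, starts Tue → 5 of Tue, Wed ✓
Jul: 31 days, starts Thu → 5 of Thu, Fri, Sat
Aug: 31 days, starts Sun → 5 of Sun, Mon, Tue ✓
Sep: 30 days, starts Wed → 5 of Wed, Thu
Oct: 31 days, starts Fri → 5 of Fri, Sat, Sun
Nov: 30 days, starts Mon → 5 of Mon, Tue ✓
Dec: 31 days, starts Wed → 5 of Wed, Thu, Fri
Months with five Tuesdays: Mar, Jun, Aug, Nov.

4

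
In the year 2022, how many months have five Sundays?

4

A month has five Sundays exactly when Sunday falls within its first (length − 28) days.
Jan: 31 days, starts Sat → 5 of Sat, Sun, Mon ✓
Feb: 28 days, starts Tue → 5 of (none)
Mar: 31 days, starts Tue → 5 of Tue, Wed, Thu
Apr: 30 days, starts Fri → 5 of Fri, Sat
May: 31 days, starts Sun → 5 of Sun, Mon, Tue ✓
Jun: 30 days, starts Wed → 5 of Wed, Thu
Jul: 31 days, starts Fri → 5 of Fri, Sat, Sun ✓
Aug: 31 days, starts Mon → 5 of Mon, Tue, Wed
Sep: 30 days, starts Thu → 5 of Thu, Fri
Oct: 31 days, starts Sat → 5 of Sat, Sun, Mon ✓
Nov: 30 days, starts Tue → 5 of Tue, Wed
Dec: 31 days, starts Thu → 5 of Thu, Fri, Sat
Months with five Sundays: Jan, May, Jul, Oct.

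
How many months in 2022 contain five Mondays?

A month has five Mondays exactly when Monday falls within its first (length − 28) days.
Jan: 31 days, starts Sat → 5 of Sat, Sun, Mon ✓
Feb: 28 days, starts Tue → 5 of (none)
Mar: 31 days, starts Tue → 5 of Tue, Wed, Thu
Apr: 30 days, starts Fri → 5 of Fri, Sat
May: 31 days, starts Sun → 5 of Sun, Mon, Tue ✓
Jun: 30 days, starts Wed → 5 of Wed, Thu
Jul: 31 days, starts Fri → 5 of Fri, Sat, Sun
Aug: 31 days, starts Mon → 5 of Mon, Tue, Wed ✓
Sep: 30 days, starts Thu → 5 of Thu, Fri
Oct: 31 days, starts Sat → 5 of Sat, Sun, Mon ✓
Nov: 30 days, starts Tue → 5 of Tue, Wed
Dec: 31 days, starts Thu → 5 of Thu, Fri, Sat
Months with five Mondays: Jan, May, Aug, Oct.

4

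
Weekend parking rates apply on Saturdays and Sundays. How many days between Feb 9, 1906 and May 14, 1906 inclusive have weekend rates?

Feb 9, 1906 is a Friday.
That's 95 days from start to end, counting both.
95 = 7 × 13 + 4, so there are 13 full weeks plus 4 extra days.
Each full week contributes 2 weekend days (Sat, Sun): 13 × 2 = 26.
The 4 extra days are Fri, Sat, Sun, Mon — 2 of them qualify.
Total: 26 + 2 = 28.

28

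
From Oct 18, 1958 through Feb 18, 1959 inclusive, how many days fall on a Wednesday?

18

Oct 18, 1958 is a Saturday.
From Oct 18, 1958 to Feb 18, 1959 is 124 days inclusive.
124 = 7 × 17 + 5, so there are 17 full weeks plus 5 extra days.
Each full week contributes one Wednesday: 17 so far.
The 5 extra days are Sat, Sun, Mon, Tue, Wed — 1 of them qualifies.
Total: 17 + 1 = 18.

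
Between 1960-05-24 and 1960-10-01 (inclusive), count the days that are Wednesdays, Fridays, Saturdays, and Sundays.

1960-05-24 is a Tuesday.
The range spans 131 days (inclusive of both endpoints).
131 = 7 × 18 + 5, so there are 18 full weeks plus 5 extra days.
Each full week contributes 4 days from the set (Wed, Fri, Sat, Sun): 18 × 4 = 72.
The 5 extra days are Tuesday, Wednesday, Thursday, Friday, Saturday — 3 of them qualify.
Total: 72 + 3 = 75.

75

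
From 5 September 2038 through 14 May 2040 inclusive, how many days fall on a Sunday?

89 Sundays

5 September 2038 is a Sunday.
The range spans 618 days (inclusive of both endpoints).
618 = 7 × 88 + 2, so there are 88 full weeks plus 2 extra days.
Each full week contributes one Sunday: 88 so far.
The 2 extra days are Sun, Mon — 1 of them qualifies.
Total: 88 + 1 = 89.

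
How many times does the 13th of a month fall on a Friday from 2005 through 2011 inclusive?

Friday-the-13ths by year:
2005: May
2006: Jan, Oct
2007: Apr, Jul
2008: Jun
2009: Feb, Mar, Nov
2010: Aug
2011: May

11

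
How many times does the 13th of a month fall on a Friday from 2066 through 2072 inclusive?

12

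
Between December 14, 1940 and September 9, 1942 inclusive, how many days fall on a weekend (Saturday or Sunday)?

182

December 14, 1940 is a Saturday.
That's 635 days from start to end, counting both.
635 = 7 × 90 + 5, so there are 90 full weeks plus 5 extra days.
Each full week contributes 2 weekend days (Sat, Sun): 90 × 2 = 180.
The 5 extra days are Saturday, Sunday, Monday, Tuesday, Wednesday — 2 of them qualify.
Total: 180 + 2 = 182.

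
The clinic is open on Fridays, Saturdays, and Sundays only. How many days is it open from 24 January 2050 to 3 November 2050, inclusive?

120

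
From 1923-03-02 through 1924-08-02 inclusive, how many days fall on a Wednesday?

1923-03-02 is a Friday.
That's 520 days from start to end, counting both.
520 = 7 × 74 + 2, so there are 74 full weeks plus 2 extra days.
Each full week contributes one Wednesday: 74 so far.
The 2 extra days are Fri, Sat — none qualify.
Total: 74 + 0 = 74.

74 Wednesdays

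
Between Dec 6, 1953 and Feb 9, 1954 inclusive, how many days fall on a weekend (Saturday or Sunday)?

19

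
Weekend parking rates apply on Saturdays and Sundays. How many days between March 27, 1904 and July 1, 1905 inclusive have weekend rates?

132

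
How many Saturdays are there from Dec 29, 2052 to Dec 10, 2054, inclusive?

101 Saturdays

Dec 29, 2052 is a Sunday.
From Dec 29, 2052 to Dec 10, 2054 is 712 days inclusive.
712 = 7 × 101 + 5, so there are 101 full weeks plus 5 extra days.
Each full week contributes one Saturday: 101 so far.
The 5 extra days are Sun, Mon, Tue, Wed, Thu — none qualify.
Total: 101 + 0 = 101.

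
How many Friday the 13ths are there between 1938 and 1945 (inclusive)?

Friday-the-13ths by year:
1938: May
1939: Jan, Oct
1940: Sep, Dec
1941: Jun
1942: Feb, Mar, Nov
1943: Aug
1944: Oct
1945: Apr, Jul

13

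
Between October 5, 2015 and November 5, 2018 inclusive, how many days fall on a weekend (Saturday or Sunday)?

October 5, 2015 is a Monday.
That's 1128 days from start to end, counting both.
1128 = 7 × 161 + 1, so there are 161 full weeks plus 1 extra day.
Each full week contributes 2 weekend days (Sat, Sun): 161 × 2 = 322.
The 1 extra day is Monday — none qualify.
Total: 322 + 0 = 322.

322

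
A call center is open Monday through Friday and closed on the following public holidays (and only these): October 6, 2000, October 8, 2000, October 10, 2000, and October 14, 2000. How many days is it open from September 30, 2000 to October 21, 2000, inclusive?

13 working days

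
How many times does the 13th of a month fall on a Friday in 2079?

2

The 13th falls on a Friday when the month's 13th has weekday Fri.
Jan 13 is Fri ✓; Feb 13 is Mon; Mar 13 is Mon; Apr 13 is Thu; May 13 is Sat; Jun 13 is Tue; Jul 13 is Thu; Aug 13 is Sun; Sep 13 is Wed; Oct 13 is Fri ✓; Nov 13 is Mon; Dec 13 is Wed.
Friday the 13ths: Jan, Oct.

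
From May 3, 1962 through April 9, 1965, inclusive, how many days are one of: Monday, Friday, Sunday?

May 3, 1962 is a Thursday.
That's 1073 days from start to end, counting both.
1073 = 7 × 153 + 2, so there are 153 full weeks plus 2 extra days.
Each full week contributes 3 days from the set (Mon, Fri, Sun): 153 × 3 = 459.
The 2 extra days are Thu, Fri — 1 of them qualifies.
Total: 459 + 1 = 460.

460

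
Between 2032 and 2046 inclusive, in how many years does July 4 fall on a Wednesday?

3

Day of week of July 4 in each year:
2032: Sun, 2033: Mon, 2034: Tue, 2035: Wed ✓, 2036: Fri, 2037: Sat, 2038: Sun, 2039: Mon, 2040: Wed ✓, 2041: Thu, 2042: Fri, 2043: Sat, 2044: Mon, 2045: Tue, 2046: Wed ✓
Wednesdays: 2035, 2040, 2046.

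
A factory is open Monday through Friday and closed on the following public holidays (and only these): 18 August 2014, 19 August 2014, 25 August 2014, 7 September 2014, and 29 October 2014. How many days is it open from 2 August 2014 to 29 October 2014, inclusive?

2 August 2014 is a Saturday.
That's 89 days from start to end, counting both.
89 = 7 × 12 + 5, so there are 12 full weeks plus 5 extra days.
Each full week contributes 5 weekdays (Mon–Fri): 12 × 5 = 60.
The 5 extra days are Sat, Sun, Mon, Tue, Wed — 3 of them qualify.
Total: 60 + 3 = 63.
Holidays: 18 August 2014 (Mon); 19 August 2014 (Tue); 25 August 2014 (Mon); 7 September 2014 (Sun); 29 October 2014 (Wed).
4 of the 5 holidays fall on weekdays; the rest are weekends and were already excluded.
Business days: 63 − 4 = 59.

59 working days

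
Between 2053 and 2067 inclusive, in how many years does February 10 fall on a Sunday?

2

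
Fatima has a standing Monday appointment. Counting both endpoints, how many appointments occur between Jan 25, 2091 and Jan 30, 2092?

53 Mondays

Jan 25, 2091 is a Thursday.
From Jan 25, 2091 to Jan 30, 2092 is 371 days inclusive.
371 = 7 × 53, so the span is exactly 53 full weeks.
Each full week contributes one Monday: 53 so far.
Total: 53.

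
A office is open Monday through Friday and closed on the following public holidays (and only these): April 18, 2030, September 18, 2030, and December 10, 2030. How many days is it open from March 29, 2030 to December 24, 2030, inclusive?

March 29, 2030 is a Friday.
From March 29, 2030 to December 24, 2030 is 271 days inclusive.
271 = 7 × 38 + 5, so there are 38 full weeks plus 5 extra days.
Each full week contributes 5 weekdays (Mon–Fri): 38 × 5 = 190.
The 5 extra days are Fri, Sat, Sun, Mon, Tue — 3 of them qualify.
Total: 190 + 3 = 193.
Holidays: April 18, 2030 (Thu); September 18, 2030 (Wed); December 10, 2030 (Tue).
All 3 holidays fall on weekdays, so subtract 3.
Business days: 193 − 3 = 190.

190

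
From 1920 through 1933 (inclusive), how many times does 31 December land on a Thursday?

2

Day of week of December 31 in each year:
1920: Fri, 1921: Sat, 1922: Sun, 1923: Mon, 1924: Wed, 1925: Thu ✓, 1926: Fri, 1927: Sat, 1928: Mon, 1929: Tue, 1930: Wed, 1931: Thu ✓, 1932: Sat, 1933: Sun
Thursdays: 1925, 1931.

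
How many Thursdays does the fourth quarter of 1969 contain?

13

October 1, 1969 is a Wednesday.
From October 1, 1969 to December 31, 1969 is 92 days inclusive.
92 = 7 × 13 + 1, so there are 13 full weeks plus 1 extra day.
Each full week contributes one Thursday: 13 so far.
The 1 extra day is Wednesday — none qualify.
Total: 13 + 0 = 13.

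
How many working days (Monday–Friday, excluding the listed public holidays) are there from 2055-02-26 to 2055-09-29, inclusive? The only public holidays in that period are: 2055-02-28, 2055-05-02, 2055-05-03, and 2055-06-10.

152 working days

2055-02-26 is a Friday.
From 2055-02-26 to 2055-09-29 is 216 days inclusive.
216 = 7 × 30 + 6, so there are 30 full weeks plus 6 extra days.
Each full week contributes 5 weekdays (Mon–Fri): 30 × 5 = 150.
The 6 extra days are Friday, Saturday, Sunday, Monday, Tuesday, Wednesday — 4 of them qualify.
Total: 150 + 4 = 154.
Holidays: 2055-02-28 (Sun); 2055-05-02 (Sun); 2055-05-03 (Mon); 2055-06-10 (Thu).
2 of the 4 holidays fall on weekdays; the rest are weekends and were already excluded.
Business days: 154 − 2 = 152.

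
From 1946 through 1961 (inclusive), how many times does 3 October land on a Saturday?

2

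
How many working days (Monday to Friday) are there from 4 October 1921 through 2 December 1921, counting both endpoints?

44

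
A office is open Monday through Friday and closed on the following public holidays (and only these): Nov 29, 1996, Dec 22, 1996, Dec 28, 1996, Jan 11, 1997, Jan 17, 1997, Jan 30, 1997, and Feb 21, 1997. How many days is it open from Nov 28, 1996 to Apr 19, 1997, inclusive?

98

Nov 28, 1996 is a Thursday.
The range spans 143 days (inclusive of both endpoints).
143 = 7 × 20 + 3, so there are 20 full weeks plus 3 extra days.
Each full week contributes 5 weekdays (Mon–Fri): 20 × 5 = 100.
The 3 extra days are Thursday, Friday, Saturday — 2 of them qualify.
Total: 100 + 2 = 102.
Holidays: Nov 29, 1996 (Fri); Dec 22, 1996 (Sun); Dec 28, 1996 (Sat); Jan 11, 1997 (Sat); Jan 17, 1997 (Fri); Jan 30, 1997 (Thu); Feb 21, 1997 (Fri).
4 of the 7 holidays fall on weekdays; the rest are weekends and were already excluded.
Business days: 102 − 4 = 98.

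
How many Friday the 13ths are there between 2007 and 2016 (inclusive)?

Friday-the-13ths by year:
2007: Apr, Jul
2008: Jun
2009: Feb, Mar, Nov
2010: Aug
2011: May
2012: Jan, Apr, Jul
2013: Sep, Dec
2014: Jun
2015: Feb, Mar, Nov
2016: May

18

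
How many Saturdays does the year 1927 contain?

53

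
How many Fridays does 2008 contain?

52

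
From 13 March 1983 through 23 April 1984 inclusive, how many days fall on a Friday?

58

13 March 1983 is a Sunday.
That's 408 days from start to end, counting both.
408 = 7 × 58 + 2, so there are 58 full weeks plus 2 extra days.
Each full week contributes one Friday: 58 so far.
The 2 extra days are Sun, Mon — none qualify.
Total: 58 + 0 = 58.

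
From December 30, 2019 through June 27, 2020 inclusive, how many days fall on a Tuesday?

December 30, 2019 is a Monday.
From December 30, 2019 to June 27, 2020 is 181 days inclusive.
181 = 7 × 25 + 6, so there are 25 full weeks plus 6 extra days.
Each full week contributes one Tuesday: 25 so far.
The 6 extra days are Mon, Tue, Wed, Thu, Fri, Sat — 1 of them qualifies.
Total: 25 + 1 = 26.

26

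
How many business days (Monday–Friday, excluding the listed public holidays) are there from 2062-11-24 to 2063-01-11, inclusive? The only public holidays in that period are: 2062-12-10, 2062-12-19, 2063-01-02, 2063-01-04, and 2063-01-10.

31 business days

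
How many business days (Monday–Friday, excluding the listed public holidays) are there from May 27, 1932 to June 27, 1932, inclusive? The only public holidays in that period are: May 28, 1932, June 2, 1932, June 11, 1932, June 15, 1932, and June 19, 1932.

May 27, 1932 is a Friday.
That's 32 days from start to end, counting both.
32 = 7 × 4 + 4, so there are 4 full weeks plus 4 extra days.
Each full week contributes 5 weekdays (Mon–Fri): 4 × 5 = 20.
The 4 extra days are Friday, Saturday, Sunday, Monday — 2 of them qualify.
Total: 20 + 2 = 22.
Holidays: May 28, 1932 (Sat); June 2, 1932 (Thu); June 11, 1932 (Sat); June 15, 1932 (Wed); June 19, 1932 (Sun).
2 of the 5 holidays fall on weekdays; the rest are weekends and were already excluded.
Business days: 22 − 2 = 20.

20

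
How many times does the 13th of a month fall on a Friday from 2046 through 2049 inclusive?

7

Friday-the-13ths by year:
2046: Apr, Jul
2047: Sep, Dec
2048: Mar, Nov
2049: Aug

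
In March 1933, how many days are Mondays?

March 1, 1933 is a Wednesday.
That's 31 days from start to end, counting both.
31 = 7 × 4 + 3, so there are 4 full weeks plus 3 extra days.
Each full week contributes one Monday: 4 so far.
The 3 extra days are Wed, Thu, Fri — none qualify.
Total: 4 + 0 = 4.

4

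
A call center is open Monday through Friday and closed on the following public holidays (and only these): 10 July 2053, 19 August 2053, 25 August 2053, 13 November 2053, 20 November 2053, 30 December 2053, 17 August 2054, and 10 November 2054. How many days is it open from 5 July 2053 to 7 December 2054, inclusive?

5 July 2053 is a Saturday.
From 5 July 2053 to 7 December 2054 is 521 days inclusive.
521 = 7 × 74 + 3, so there are 74 full weeks plus 3 extra days.
Each full week contributes 5 weekdays (Mon–Fri): 74 × 5 = 370.
The 3 extra days are Saturday, Sunday, Monday — 1 of them qualifies.
Total: 370 + 1 = 371.
Holidays: 10 July 2053 (Thu); 19 August 2053 (Tue); 25 August 2053 (Mon); 13 November 2053 (Thu); 20 November 2053 (Thu); 30 December 2053 (Tue); 17 August 2054 (Mon); 10 November 2054 (Tue).
All 8 holidays fall on weekdays, so subtract 8.
Business days: 371 − 8 = 363.

363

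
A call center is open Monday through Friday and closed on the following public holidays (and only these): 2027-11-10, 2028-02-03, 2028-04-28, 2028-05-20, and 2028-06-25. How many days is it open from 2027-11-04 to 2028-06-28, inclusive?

167 business days

2027-11-04 is a Thursday.
That's 238 days from start to end, counting both.
238 = 7 × 34, so the span is exactly 34 full weeks.
Each full week contributes 5 weekdays (Mon–Fri): 34 × 5 = 170.
Total: 170.
Holidays: 2027-11-10 (Wed); 2028-02-03 (Thu); 2028-04-28 (Fri); 2028-05-20 (Sat); 2028-06-25 (Sun).
3 of the 5 holidays fall on weekdays; the rest are weekends and were already excluded.
Business days: 170 − 3 = 167.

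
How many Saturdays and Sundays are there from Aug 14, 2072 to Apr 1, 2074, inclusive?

171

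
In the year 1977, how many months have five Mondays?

4

A month has five Mondays exactly when Monday falls within its first (length − 28) days.
Jan: 31 days, starts Sat → 5 of Sat, Sun, Mon ✓
Feb: 28 days, starts Tue → 5 of (none)
Mar: 31 days, starts Tue → 5 of Tue, Wed, Thu
Apr: 30 days, starts Fri → 5 of Fri, Sat
May: 31 days, starts Sun → 5 of Sun, Mon, Tue ✓
Jun: 30 days, starts Wed → 5 of Wed, Thu
Jul: 31 days, starts Fri → 5 of Fri, Sat, Sun
Aug: 31 days, starts Mon → 5 of Mon, Tue, Wed ✓
Sep: 30 days, starts Thu → 5 of Thu, Fri
Oct: 31 days, starts Sat → 5 of Sat, Sun, Mon ✓
Nov: 30 days, starts Tue → 5 of Tue, Wed
Dec: 31 days, starts Thu → 5 of Thu, Fri, Sat
Months with five Mondays: Jan, May, Aug, Oct.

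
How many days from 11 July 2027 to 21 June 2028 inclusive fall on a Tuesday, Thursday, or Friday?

11 July 2027 is a Sunday.
The range spans 347 days (inclusive of both endpoints).
347 = 7 × 49 + 4, so there are 49 full weeks plus 4 extra days.
Each full week contributes 3 days from the set (Tue, Thu, Fri): 49 × 3 = 147.
The 4 extra days are Sunday, Monday, Tuesday, Wednesday — 1 of them qualifies.
Total: 147 + 1 = 148.

148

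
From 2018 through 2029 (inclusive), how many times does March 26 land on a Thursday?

2

Day of week of March 26 in each year:
2018: Mon, 2019: Tue, 2020: Thu ✓, 2021: Fri, 2022: Sat, 2023: Sun, 2024: Tue, 2025: Wed, 2026: Thu ✓, 2027: Fri, 2028: Sun, 2029: Mon
Thursdays: 2020, 2026.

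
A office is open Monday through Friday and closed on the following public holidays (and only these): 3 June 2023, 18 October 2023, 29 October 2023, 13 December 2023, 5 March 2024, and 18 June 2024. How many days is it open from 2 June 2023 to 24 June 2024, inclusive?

2 June 2023 is a Friday.
From 2 June 2023 to 24 June 2024 is 389 days inclusive.
389 = 7 × 55 + 4, so there are 55 full weeks plus 4 extra days.
Each full week contributes 5 weekdays (Mon–Fri): 55 × 5 = 275.
The 4 extra days are Friday, Saturday, Sunday, Monday — 2 of them qualify.
Total: 275 + 2 = 277.
Holidays: 3 June 2023 (Sat); 18 October 2023 (Wed); 29 October 2023 (Sun); 13 December 2023 (Wed); 5 March 2024 (Tue); 18 June 2024 (Tue).
4 of the 6 holidays fall on weekdays; the rest are weekends and were already excluded.
Business days: 277 − 4 = 273.

273 working days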